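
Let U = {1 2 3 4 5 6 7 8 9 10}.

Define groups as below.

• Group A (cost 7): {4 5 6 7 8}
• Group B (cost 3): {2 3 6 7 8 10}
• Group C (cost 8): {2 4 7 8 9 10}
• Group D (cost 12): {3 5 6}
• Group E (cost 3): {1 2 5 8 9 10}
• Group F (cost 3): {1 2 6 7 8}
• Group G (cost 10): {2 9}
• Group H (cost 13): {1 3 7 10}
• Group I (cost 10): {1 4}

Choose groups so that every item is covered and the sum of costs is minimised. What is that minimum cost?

13

A, B, E together cover every item (A ∪ B ∪ E = {1, 2, 3, 4, 5, 6, 7, 8, 9, 10}); total cost 7 + 3 + 3 = 13.
No covering selection has total cost below 13.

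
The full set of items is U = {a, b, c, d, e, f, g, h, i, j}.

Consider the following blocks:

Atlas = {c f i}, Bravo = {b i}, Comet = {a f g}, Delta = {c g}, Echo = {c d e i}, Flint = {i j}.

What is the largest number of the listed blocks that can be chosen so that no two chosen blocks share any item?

2

Comet, Flint are pairwise disjoint (Comet={a,f,g}; Flint={i,j}).
Every remaining block overlaps one of these, and no 3 of the listed blocks are pairwise disjoint, so 2 is the maximum.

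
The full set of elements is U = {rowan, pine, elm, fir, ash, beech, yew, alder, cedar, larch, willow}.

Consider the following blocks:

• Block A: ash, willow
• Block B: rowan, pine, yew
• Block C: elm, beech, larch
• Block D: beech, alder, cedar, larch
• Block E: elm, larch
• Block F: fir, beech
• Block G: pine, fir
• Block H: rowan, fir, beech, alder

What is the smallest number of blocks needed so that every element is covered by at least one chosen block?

A and B and D and E and H together: A ∪ B ∪ D ∪ E ∪ H = {rowan, pine, elm, fir, ash, beech, yew, alder, cedar, larch, willow} — every element is covered.
No 4 of the 8 blocks cover everything (all 70 combinations miss at least one element), so 5 is optimal.

5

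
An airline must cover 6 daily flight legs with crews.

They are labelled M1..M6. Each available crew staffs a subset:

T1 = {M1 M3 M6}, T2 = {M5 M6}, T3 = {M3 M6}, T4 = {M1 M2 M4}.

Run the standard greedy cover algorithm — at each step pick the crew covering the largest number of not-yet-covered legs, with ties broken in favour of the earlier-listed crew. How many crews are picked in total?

Greedy: pick T1 (covers 3 new) → pick T4 (covers 2 new) → pick T2 (covers 1 new). Total picks: 3.

3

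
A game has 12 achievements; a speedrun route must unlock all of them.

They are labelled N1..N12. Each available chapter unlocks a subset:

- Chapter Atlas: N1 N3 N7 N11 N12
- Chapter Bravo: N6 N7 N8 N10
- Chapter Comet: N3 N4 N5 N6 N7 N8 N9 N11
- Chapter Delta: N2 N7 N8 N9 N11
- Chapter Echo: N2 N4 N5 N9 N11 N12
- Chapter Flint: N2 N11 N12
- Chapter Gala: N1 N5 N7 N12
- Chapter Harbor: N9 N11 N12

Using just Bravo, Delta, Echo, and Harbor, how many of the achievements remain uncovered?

Union of Bravo, Delta, Echo, Harbor = {N2, N4, N5, N6, N7, N8, N9, N10, N11, N12}.
Not covered: N1, N3 — 2 achievements.

2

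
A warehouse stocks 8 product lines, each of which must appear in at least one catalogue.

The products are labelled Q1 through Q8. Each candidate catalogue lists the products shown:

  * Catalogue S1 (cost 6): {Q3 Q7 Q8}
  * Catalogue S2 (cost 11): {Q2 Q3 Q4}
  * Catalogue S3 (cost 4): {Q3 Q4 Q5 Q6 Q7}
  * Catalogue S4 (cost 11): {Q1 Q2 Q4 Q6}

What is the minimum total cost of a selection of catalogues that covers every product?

21

S1, S3, S4 together cover every product (S1 ∪ S3 ∪ S4 = {Q1, Q2, Q3, Q4, Q5, Q6, Q7, Q8}); total cost 6 + 4 + 11 = 21.
No covering selection has total cost below 21.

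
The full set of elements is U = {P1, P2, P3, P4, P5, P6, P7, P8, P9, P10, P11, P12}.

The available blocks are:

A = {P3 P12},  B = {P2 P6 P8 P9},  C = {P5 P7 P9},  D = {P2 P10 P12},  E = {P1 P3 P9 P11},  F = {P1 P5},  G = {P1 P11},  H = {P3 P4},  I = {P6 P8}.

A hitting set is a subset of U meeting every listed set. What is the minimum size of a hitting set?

5

Take T = {P1, P3, P8, P9, P12}. Each listed block contains at least one of these, so T is a hitting set of size 5.
The blocks C, D, G, H, I are pairwise disjoint, so any hitting set needs a separate element for each — at least 5. Hence 5 is optimal.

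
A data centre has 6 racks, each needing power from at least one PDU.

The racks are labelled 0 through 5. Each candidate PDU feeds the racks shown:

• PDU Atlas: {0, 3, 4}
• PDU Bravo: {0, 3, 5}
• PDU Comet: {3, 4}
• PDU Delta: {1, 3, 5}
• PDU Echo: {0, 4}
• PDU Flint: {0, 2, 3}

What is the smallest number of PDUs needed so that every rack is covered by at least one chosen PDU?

Take {Atlas, Delta, Flint}. Their union is {0, 1, 2, 3, 4, 5}, which is all 6 racks.
Only Delta contains 1, so Delta is forced; the remaining 3 racks need at least 2 more PDUs (each remaining PDU adds at most 2) — so at least 3 PDUs are needed, and 3 is optimal.

3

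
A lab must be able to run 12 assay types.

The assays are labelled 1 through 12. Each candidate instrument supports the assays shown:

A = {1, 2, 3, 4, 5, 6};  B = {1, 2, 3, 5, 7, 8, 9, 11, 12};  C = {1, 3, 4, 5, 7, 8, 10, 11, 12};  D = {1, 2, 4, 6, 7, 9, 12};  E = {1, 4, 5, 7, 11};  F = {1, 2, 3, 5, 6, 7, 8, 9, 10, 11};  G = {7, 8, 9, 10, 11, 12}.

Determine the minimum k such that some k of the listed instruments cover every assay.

Take {D, F}. Their union is {1, 2, 3, 4, 5, 6, 7, 8, 9, 10, 11, 12}, which is all 12 assays.
No single instrument has all 12 assays (the largest, F, has 10), so 2 is optimal.

2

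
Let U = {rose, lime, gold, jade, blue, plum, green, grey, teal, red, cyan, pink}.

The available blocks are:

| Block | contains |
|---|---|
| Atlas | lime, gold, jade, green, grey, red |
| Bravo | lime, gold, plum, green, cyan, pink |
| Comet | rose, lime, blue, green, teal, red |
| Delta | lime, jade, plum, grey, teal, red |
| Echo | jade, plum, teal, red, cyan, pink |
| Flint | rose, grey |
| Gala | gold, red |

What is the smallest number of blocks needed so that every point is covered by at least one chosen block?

3

Take {Atlas, Comet, Echo}. Their union is {rose, lime, gold, jade, blue, plum, green, grey, teal, red, cyan, pink}, which is all 12 points.
Only Comet contains blue, so Comet is forced; the remaining 6 points need at least 2 more blocks (each remaining block adds at most 4) — so at least 3 blocks are needed, and 3 is optimal.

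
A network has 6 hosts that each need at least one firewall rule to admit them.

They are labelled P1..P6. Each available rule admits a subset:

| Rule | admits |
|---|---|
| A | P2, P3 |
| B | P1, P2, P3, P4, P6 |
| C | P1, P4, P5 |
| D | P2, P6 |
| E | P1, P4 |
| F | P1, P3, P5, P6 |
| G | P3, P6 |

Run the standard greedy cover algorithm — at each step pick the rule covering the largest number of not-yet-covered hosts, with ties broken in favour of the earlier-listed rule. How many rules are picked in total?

2

Greedy: pick B (covers 5 new) → pick C (covers 1 new). Total picks: 2.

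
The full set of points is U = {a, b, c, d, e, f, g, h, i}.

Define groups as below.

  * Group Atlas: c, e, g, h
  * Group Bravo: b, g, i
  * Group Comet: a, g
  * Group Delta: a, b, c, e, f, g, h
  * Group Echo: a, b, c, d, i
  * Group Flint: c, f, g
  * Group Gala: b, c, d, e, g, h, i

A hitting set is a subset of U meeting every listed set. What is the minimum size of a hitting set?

2

Take T = {a, g}. Each listed group contains at least one of these, so T is a hitting set of size 2.
No single point lies in every group, so at least 2 are needed and 2 is optimal.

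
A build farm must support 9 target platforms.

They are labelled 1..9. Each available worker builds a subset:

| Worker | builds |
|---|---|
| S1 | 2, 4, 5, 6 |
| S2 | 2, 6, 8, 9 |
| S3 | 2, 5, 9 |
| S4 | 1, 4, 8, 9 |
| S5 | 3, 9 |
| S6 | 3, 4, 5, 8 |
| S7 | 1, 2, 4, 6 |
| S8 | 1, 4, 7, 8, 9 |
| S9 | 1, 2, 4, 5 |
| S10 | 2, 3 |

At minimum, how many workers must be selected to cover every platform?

3

S2 and S6 and S8 together: S2 ∪ S6 ∪ S8 = {1, 2, 3, 4, 5, 6, 7, 8, 9} — every platform is covered.
Only S8 contains 7, so S8 is forced; the remaining 4 platforms need at least 2 more workers (each remaining worker adds at most 3) — so at least 3 workers are needed, and 3 is optimal.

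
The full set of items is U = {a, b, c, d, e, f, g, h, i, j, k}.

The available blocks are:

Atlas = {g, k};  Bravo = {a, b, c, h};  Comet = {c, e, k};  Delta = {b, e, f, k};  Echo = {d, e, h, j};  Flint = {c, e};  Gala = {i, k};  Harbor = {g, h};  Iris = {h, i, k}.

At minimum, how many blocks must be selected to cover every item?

5

Bravo, Delta, Echo, Harbor, and Iris cover everything between them: the union {a, b, c, d, e, f, g, h, i, j, k} is all of U.
No 4 of the 9 blocks cover everything (all 126 combinations miss at least one item), so 5 is optimal.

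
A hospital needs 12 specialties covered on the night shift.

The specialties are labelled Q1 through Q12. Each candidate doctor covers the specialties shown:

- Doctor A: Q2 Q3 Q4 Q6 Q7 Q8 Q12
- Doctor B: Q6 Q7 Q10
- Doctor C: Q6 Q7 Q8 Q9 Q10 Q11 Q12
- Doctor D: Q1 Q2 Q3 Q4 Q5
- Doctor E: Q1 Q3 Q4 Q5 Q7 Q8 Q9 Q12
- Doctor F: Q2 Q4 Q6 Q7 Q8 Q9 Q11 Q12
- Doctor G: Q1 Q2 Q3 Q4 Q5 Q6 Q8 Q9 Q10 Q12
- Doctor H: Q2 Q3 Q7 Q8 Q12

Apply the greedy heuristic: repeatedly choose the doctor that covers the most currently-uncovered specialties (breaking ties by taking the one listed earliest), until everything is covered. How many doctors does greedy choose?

Greedy: pick G (covers 10 new) → pick C (covers 2 new). Total picks: 2.

2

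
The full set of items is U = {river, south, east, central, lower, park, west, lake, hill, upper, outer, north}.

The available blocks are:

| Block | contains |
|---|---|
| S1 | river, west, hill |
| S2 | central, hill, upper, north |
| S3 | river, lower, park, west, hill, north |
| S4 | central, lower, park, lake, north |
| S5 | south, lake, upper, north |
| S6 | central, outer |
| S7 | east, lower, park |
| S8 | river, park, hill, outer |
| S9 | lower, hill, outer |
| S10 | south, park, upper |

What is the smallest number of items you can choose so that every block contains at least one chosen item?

4

Take H = {river, park, upper, outer}. Each listed block contains at least one of these, so H is a hitting set of size 4.
The blocks S1, S5, S6, S7 are pairwise disjoint, so any hitting set needs a separate item for each — at least 4. Hence 4 is optimal.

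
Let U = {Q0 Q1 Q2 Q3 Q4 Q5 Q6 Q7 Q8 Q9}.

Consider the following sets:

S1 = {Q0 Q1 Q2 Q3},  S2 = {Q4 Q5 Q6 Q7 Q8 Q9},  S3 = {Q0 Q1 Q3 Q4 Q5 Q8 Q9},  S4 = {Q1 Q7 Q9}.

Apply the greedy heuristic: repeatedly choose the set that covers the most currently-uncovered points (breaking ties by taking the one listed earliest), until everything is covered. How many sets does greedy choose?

Greedy: pick S3 (covers 7 new) → pick S2 (covers 2 new) → pick S1 (covers 1 new). Total picks: 3.
(The true minimum cover uses only 2 sets, so greedy is not optimal here.)

3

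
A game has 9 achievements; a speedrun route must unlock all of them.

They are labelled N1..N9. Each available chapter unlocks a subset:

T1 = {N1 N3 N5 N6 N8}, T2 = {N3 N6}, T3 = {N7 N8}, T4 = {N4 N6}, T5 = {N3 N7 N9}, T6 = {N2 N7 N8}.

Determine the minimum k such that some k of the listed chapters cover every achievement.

4

Take {T1, T4, T5, T6}. Their union is {N1, N2, N3, N4, N5, N6, N7, N8, N9}, which is all 9 achievements.
No 3 of the 6 chapters cover everything (all 20 combinations miss at least one achievement), so 4 is optimal.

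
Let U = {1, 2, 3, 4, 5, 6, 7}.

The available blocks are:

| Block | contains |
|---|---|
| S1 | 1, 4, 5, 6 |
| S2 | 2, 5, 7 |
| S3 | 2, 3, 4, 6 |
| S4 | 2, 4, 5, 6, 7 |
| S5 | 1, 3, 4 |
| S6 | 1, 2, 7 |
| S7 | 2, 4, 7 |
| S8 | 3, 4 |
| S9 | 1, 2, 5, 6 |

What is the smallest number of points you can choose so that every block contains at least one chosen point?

Take H = {2, 4}. Each listed block contains at least one of these, so H is a hitting set of size 2.
The blocks S8, S9 are pairwise disjoint, so any hitting set needs a separate point for each — at least 2. Hence 2 is optimal.

2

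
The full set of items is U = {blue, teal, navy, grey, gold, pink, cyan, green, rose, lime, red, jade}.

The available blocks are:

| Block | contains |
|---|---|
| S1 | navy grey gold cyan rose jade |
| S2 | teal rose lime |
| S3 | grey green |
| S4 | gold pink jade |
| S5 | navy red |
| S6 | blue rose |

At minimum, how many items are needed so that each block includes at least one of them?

The 4 items {navy, pink, green, rose} hit every block.
The blocks S2, S3, S4, S5 are pairwise disjoint, so any hitting set needs a separate item for each — at least 4. Hence 4 is optimal.

4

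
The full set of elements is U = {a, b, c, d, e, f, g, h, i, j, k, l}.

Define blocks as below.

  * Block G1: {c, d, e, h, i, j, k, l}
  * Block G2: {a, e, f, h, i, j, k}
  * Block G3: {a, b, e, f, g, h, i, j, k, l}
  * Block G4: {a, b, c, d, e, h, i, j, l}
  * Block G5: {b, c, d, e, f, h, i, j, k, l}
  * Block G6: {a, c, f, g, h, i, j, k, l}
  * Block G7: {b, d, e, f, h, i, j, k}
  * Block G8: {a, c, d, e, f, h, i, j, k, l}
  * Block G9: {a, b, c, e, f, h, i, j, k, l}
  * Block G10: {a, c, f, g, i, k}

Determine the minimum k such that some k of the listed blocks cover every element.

2

G5 and G10 together: G5 ∪ G10 = {a, b, c, d, e, f, g, h, i, j, k, l} — every element is covered.
No single block has all 12 elements (the largest, G3, has 10), so 2 is optimal.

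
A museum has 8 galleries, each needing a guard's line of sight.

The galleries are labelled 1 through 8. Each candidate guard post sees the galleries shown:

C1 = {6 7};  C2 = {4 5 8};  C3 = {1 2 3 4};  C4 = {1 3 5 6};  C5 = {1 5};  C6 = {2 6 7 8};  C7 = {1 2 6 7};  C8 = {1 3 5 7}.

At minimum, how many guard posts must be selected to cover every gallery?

C3 and C5 and C6 together: C3 ∪ C5 ∪ C6 = {1, 2, 3, 4, 5, 6, 7, 8} — every gallery is covered.
No 2 of the 8 guard posts cover everything (all 28 combinations miss at least one gallery), so 3 is optimal.

3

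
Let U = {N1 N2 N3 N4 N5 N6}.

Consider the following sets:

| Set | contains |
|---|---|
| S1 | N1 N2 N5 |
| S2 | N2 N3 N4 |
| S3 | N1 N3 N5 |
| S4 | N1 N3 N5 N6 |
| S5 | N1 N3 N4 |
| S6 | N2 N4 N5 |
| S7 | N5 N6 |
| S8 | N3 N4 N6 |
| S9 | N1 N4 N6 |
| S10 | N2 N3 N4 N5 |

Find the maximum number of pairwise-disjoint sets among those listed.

S2, S7 are pairwise disjoint (S2={N2,N3,N4}; S7={N5,N6}).
Every remaining set overlaps one of these, and no 3 of the listed sets are pairwise disjoint, so 2 is the maximum.

2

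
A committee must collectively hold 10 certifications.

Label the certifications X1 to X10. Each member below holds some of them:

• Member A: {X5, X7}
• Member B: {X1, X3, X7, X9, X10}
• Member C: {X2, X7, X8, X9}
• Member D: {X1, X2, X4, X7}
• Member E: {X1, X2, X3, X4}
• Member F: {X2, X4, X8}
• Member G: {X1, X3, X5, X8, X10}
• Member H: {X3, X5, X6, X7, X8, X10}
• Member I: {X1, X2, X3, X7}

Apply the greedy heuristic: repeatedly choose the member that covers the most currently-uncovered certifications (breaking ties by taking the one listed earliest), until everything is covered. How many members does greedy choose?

3

Greedy: pick H (covers 6 new) → pick D (covers 3 new) → pick B (covers 1 new). Total picks: 3.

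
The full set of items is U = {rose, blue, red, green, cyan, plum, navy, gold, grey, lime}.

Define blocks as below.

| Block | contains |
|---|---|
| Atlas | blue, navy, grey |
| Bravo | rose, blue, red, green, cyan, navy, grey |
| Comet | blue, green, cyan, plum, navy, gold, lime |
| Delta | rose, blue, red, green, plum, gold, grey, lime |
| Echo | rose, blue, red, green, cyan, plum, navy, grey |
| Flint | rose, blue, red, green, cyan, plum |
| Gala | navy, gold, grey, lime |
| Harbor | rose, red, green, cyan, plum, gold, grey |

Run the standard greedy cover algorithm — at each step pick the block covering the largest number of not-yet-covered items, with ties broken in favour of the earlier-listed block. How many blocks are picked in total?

Greedy: pick Delta (covers 8 new) → pick Bravo (covers 2 new). Total picks: 2.

2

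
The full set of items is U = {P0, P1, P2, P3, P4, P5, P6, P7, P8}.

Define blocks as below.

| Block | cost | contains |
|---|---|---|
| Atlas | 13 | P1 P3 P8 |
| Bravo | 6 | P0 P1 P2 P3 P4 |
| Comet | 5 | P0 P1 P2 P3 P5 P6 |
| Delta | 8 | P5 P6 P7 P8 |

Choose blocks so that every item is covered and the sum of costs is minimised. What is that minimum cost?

Bravo, Delta together cover every item (Bravo ∪ Delta = {P0, P1, P2, P3, P4, P5, P6, P7, P8}); total cost 6 + 8 = 14.
The greedy pick Comet, Delta, Bravo costs 19; no covering selection beats 14.

14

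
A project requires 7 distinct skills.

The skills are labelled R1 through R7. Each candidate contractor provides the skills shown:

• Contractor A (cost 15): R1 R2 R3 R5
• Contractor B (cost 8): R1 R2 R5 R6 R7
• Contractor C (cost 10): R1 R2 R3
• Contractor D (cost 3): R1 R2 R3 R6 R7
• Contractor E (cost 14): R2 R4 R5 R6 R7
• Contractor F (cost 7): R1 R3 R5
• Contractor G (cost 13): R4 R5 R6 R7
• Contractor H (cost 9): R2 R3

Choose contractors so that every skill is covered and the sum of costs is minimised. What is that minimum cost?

D, G together cover every skill (D ∪ G = {R1, R2, R3, R4, R5, R6, R7}); total cost 3 + 13 = 16.
No covering selection has total cost below 16.

16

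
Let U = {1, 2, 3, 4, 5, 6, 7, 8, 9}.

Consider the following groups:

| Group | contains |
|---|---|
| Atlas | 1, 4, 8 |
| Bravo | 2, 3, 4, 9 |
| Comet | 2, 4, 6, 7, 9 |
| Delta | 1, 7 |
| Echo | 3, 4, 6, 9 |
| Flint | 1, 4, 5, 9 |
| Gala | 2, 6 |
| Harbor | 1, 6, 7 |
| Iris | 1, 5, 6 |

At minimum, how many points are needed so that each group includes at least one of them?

3

The 3 points {4, 6, 7} hit every group.
No choice of 2 points meets every group, so 3 is the minimum.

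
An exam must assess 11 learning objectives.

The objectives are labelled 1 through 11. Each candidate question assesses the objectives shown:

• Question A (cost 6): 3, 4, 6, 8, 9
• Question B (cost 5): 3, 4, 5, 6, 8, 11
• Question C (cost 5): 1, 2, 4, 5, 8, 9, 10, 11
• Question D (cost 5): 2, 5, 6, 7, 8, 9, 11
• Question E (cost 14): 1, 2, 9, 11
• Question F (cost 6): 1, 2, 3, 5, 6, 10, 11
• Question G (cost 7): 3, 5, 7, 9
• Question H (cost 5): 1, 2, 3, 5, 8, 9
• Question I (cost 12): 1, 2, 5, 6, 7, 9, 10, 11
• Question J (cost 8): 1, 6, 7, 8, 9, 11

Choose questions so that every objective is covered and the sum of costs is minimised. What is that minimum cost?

15

B, C, D together cover every objective (B ∪ C ∪ D = {1, 2, 3, 4, 5, 6, 7, 8, 9, 10, 11}); total cost 5 + 5 + 5 = 15.
No covering selection has total cost below 15.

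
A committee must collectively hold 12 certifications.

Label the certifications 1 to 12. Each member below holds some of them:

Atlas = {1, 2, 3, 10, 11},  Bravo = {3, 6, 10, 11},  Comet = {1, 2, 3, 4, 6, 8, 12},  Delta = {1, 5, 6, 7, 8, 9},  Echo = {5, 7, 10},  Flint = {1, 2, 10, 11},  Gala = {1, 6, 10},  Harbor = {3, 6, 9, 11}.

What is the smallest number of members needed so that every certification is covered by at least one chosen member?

Bravo and Comet and Delta together: Bravo ∪ Comet ∪ Delta = {1, 2, 3, 4, 5, 6, 7, 8, 9, 10, 11, 12} — every certification is covered.
Only Comet contains 4, so Comet is forced; the remaining 5 certifications need at least 2 more members (each remaining member adds at most 3) — so at least 3 members are needed, and 3 is optimal.

3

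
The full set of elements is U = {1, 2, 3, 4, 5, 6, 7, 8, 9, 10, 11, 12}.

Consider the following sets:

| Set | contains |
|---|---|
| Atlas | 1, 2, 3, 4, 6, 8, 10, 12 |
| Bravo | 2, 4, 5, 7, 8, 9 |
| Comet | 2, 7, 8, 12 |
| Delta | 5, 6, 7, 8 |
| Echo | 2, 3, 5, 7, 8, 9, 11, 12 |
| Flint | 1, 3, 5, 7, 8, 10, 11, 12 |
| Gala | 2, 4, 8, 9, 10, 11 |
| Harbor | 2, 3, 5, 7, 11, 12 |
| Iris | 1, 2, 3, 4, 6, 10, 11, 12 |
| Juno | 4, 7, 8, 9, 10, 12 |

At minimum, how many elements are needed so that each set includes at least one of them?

2

The 2 elements {2, 8} hit every set.
No single element lies in every set, so at least 2 are needed and 2 is optimal.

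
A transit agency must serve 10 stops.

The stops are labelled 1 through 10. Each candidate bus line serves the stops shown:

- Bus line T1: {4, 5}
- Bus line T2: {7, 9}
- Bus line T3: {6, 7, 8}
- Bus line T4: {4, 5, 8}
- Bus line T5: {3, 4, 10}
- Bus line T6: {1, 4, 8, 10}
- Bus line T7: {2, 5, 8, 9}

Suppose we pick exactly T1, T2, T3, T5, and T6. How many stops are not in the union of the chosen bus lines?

1

Union of T1, T2, T3, T5, T6 = {1, 3, 4, 5, 6, 7, 8, 9, 10}.
Not covered: 2 — 1 stop.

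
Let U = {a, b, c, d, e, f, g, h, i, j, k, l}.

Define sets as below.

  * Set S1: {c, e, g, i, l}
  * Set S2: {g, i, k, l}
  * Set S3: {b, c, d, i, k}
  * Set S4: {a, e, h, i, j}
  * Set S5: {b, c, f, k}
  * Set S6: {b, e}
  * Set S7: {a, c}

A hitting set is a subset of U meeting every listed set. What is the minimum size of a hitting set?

3

The 3 points {b, c, i} hit every set.
The sets S2, S6, S7 are pairwise disjoint, so any hitting set needs a separate point for each — at least 3. Hence 3 is optimal.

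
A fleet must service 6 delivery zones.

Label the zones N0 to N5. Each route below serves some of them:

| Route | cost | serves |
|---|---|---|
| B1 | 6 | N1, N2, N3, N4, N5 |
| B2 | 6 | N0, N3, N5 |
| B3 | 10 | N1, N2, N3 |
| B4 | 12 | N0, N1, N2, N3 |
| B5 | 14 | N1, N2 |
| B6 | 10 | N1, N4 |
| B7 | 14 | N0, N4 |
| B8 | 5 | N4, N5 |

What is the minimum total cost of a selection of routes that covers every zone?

B1, B2 together cover every zone (B1 ∪ B2 = {N0, N1, N2, N3, N4, N5}); total cost 6 + 6 = 12.
No covering selection has total cost below 12.

12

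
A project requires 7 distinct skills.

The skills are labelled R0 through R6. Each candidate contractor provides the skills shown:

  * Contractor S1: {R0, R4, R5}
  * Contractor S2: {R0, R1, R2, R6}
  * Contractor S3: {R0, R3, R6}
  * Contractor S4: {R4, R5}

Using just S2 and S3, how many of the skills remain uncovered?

Union of S2, S3 = {R0, R1, R2, R3, R6}.
Not covered: R4, R5 — 2 skills.

2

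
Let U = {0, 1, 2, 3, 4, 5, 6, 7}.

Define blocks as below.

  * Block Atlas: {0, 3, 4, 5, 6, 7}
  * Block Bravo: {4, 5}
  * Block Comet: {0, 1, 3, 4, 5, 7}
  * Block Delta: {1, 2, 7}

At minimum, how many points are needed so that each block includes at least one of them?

2

Take H = {5, 7}. Each listed block contains at least one of these, so H is a hitting set of size 2.
The blocks Bravo, Delta are pairwise disjoint, so any hitting set needs a separate point for each — at least 2. Hence 2 is optimal.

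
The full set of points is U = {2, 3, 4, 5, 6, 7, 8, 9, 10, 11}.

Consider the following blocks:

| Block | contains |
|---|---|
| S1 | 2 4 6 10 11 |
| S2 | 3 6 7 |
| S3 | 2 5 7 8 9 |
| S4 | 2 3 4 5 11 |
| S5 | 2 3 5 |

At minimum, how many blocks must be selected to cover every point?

3

Take {S1, S3, S4}. Their union is {2, 3, 4, 5, 6, 7, 8, 9, 10, 11}, which is all 10 points.
Only S3 contains 8, so S3 is forced; the remaining 5 points need at least 2 more blocks (each remaining block adds at most 4) — so at least 3 blocks are needed, and 3 is optimal.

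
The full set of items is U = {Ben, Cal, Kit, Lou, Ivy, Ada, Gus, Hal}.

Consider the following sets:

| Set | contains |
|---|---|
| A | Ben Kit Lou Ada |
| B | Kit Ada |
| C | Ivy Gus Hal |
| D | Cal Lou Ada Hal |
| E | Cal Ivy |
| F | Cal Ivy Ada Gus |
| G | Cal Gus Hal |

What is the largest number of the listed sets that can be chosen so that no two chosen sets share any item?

B, C are pairwise disjoint (B={Kit,Ada}; C={Ivy,Gus,Hal}).
Every remaining set overlaps one of these, and no 3 of the listed sets are pairwise disjoint, so 2 is the maximum.

2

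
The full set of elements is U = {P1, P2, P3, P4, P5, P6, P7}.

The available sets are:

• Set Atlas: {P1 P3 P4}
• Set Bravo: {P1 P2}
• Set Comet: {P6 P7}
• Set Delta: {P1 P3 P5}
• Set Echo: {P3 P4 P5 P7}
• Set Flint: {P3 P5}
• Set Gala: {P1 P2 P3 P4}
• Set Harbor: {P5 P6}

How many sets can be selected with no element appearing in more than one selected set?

3

Bravo, Comet, Flint are pairwise disjoint (Bravo={P1,P2}; Comet={P6,P7}; Flint={P3,P5}).
Every remaining set overlaps one of these, and no 4 of the listed sets are pairwise disjoint, so 3 is the maximum.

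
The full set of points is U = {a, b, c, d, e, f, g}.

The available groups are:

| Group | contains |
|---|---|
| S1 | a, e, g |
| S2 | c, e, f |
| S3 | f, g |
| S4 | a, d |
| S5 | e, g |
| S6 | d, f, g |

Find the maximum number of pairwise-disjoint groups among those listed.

2

S2, S4 are pairwise disjoint (S2={c,e,f}; S4={a,d}).
Every remaining group overlaps one of these, and no 3 of the listed groups are pairwise disjoint, so 2 is the maximum.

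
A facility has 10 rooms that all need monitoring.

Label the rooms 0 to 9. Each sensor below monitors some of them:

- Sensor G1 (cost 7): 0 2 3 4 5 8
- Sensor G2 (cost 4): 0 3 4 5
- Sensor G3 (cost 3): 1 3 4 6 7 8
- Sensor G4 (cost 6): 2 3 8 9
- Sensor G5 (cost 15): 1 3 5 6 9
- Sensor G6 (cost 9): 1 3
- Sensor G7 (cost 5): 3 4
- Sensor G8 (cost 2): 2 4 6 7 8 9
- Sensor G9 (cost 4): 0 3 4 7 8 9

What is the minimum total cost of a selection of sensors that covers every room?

G2, G3, G8 together cover every room (G2 ∪ G3 ∪ G8 = {0, 1, 2, 3, 4, 5, 6, 7, 8, 9}); total cost 4 + 3 + 2 = 9.
No covering selection has total cost below 9.

9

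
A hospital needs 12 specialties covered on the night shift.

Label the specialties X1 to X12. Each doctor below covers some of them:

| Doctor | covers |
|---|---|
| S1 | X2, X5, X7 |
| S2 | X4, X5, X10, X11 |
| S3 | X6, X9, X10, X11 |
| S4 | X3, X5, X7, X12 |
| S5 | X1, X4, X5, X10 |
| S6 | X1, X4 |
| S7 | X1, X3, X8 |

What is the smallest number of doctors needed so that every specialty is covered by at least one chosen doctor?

S1 and S3 and S4 and S6 and S7 together: S1 ∪ S3 ∪ S4 ∪ S6 ∪ S7 = {X1, X2, X3, X4, X5, X6, X7, X8, X9, X10, X11, X12} — every specialty is covered.
No 4 of the 7 doctors cover everything (all 35 combinations miss at least one specialty), so 5 is optimal.

5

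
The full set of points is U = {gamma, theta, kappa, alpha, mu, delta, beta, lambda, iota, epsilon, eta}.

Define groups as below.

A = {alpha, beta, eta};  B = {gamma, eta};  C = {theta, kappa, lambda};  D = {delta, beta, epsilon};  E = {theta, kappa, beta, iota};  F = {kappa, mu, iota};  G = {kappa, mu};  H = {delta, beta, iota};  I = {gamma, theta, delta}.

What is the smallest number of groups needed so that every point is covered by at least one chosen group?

A, C, D, F, and I cover everything between them: the union {gamma, theta, kappa, alpha, mu, delta, beta, lambda, iota, epsilon, eta} is all of U.
No 4 of the 9 groups cover everything (all 126 combinations miss at least one point), so 5 is optimal.

5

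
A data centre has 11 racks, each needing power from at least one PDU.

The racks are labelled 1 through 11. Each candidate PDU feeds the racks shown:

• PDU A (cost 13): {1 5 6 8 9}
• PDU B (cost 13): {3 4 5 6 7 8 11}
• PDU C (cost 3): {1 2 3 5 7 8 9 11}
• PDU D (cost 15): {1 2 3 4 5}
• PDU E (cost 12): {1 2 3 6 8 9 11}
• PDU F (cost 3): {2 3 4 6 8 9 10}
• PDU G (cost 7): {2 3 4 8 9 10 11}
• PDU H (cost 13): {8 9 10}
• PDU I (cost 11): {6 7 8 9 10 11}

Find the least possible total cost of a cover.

C, F together cover every rack (C ∪ F = {1, 2, 3, 4, 5, 6, 7, 8, 9, 10, 11}); total cost 3 + 3 = 6.
No covering selection has total cost below 6.

6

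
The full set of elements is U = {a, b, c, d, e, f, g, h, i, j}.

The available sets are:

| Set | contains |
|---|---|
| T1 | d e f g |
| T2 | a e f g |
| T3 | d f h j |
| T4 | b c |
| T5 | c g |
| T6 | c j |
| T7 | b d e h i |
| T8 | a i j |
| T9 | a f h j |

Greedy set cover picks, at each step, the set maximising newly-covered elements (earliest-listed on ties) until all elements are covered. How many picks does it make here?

Greedy: pick T7 (covers 5 new) → pick T2 (covers 3 new) → pick T6 (covers 2 new). Total picks: 3.

3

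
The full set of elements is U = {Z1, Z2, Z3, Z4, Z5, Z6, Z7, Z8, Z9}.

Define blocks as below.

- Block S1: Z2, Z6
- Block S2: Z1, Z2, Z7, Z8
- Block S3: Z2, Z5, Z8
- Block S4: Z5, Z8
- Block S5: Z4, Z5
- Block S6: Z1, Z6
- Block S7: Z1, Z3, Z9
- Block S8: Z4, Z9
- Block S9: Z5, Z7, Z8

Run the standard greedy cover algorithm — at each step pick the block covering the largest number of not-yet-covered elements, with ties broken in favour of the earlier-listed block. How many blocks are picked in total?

Greedy: pick S2 (covers 4 new) → pick S5 (covers 2 new) → pick S7 (covers 2 new) → pick S1 (covers 1 new). Total picks: 4.

4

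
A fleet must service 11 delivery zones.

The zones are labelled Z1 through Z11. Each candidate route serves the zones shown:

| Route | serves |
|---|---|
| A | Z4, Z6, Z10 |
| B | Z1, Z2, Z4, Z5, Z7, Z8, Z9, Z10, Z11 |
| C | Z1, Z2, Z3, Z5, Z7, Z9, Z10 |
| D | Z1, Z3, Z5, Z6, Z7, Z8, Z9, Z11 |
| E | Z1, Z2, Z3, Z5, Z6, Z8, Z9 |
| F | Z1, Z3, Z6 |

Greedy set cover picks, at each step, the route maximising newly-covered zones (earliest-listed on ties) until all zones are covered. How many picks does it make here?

2

Greedy: pick B (covers 9 new) → pick D (covers 2 new). Total picks: 2.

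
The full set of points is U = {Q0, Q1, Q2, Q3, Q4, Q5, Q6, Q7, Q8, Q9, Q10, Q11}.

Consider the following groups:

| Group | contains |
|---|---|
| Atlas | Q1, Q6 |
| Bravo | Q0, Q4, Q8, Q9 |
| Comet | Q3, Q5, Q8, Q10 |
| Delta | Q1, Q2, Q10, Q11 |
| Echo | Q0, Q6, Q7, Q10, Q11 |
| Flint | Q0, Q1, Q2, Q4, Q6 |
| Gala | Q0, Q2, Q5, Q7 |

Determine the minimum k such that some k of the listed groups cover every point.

4

Bravo, Comet, Delta, and Echo cover everything between them: the union {Q0, Q1, Q2, Q3, Q4, Q5, Q6, Q7, Q8, Q9, Q10, Q11} is all of U.
No 3 of the 7 groups cover everything (all 35 combinations miss at least one point), so 4 is optimal.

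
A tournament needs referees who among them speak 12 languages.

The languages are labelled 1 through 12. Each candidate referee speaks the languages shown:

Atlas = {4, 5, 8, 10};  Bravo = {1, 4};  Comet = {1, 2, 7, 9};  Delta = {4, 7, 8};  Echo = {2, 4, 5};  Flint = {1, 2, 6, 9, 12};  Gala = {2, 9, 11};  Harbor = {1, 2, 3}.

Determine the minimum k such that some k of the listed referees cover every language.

Take {Atlas, Comet, Flint, Gala, Harbor}. Their union is {1, 2, 3, 4, 5, 6, 7, 8, 9, 10, 11, 12}, which is all 12 languages.
No 4 of the 8 referees cover everything (all 70 combinations miss at least one language), so 5 is optimal.

5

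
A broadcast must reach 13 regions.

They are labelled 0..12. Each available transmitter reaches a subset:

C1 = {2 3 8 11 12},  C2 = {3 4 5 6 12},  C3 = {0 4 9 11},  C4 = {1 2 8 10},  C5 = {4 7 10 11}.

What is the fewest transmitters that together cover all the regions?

Take {C2, C3, C4, C5}. Their union is {0, 1, 2, 3, 4, 5, 6, 7, 8, 9, 10, 11, 12}, which is all 13 regions.
Only C3 contains 0, so C3 is forced; the remaining 9 regions need at least 3 more transmitters (each remaining transmitter adds at most 4) — so at least 4 transmitters are needed, and 4 is optimal.

4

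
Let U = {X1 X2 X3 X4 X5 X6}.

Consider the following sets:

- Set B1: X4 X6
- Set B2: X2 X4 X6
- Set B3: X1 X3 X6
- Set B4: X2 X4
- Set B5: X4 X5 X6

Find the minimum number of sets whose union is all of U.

3

Take {B3, B4, B5}. Their union is {X1, X2, X3, X4, X5, X6}, which is all 6 items.
Only B3 contains X1, so B3 is forced; the remaining 3 items need at least 2 more sets (each remaining set adds at most 2) — so at least 3 sets are needed, and 3 is optimal.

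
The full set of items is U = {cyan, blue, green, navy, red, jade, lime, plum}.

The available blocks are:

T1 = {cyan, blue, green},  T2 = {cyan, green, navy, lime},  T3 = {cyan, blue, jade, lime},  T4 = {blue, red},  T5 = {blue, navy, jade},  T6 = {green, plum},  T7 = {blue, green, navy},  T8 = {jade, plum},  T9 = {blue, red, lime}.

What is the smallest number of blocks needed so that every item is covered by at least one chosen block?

T2 and T4 and T8 together: T2 ∪ T4 ∪ T8 = {cyan, blue, green, navy, red, jade, lime, plum} — every item is covered.
No 2 of the 9 blocks cover everything (all 36 combinations miss at least one item), so 3 is optimal.

3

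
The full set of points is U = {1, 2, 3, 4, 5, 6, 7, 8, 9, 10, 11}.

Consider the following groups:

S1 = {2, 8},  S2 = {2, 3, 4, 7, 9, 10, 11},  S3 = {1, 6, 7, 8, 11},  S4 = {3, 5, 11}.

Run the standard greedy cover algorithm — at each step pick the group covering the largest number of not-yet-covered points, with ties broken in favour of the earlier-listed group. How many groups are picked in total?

3

Greedy: pick S2 (covers 7 new) → pick S3 (covers 3 new) → pick S4 (covers 1 new). Total picks: 3.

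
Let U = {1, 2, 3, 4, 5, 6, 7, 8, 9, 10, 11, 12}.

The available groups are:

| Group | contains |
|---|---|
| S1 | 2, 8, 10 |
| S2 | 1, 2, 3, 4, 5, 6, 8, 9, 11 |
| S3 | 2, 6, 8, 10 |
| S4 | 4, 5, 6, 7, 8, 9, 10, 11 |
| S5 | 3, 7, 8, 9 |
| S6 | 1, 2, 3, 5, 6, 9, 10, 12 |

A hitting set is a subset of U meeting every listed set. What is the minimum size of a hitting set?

H = {8, 12} meets every group (each contains at least one member of H), and |H| = 2.
No single point lies in every group, so at least 2 are needed and 2 is optimal.

2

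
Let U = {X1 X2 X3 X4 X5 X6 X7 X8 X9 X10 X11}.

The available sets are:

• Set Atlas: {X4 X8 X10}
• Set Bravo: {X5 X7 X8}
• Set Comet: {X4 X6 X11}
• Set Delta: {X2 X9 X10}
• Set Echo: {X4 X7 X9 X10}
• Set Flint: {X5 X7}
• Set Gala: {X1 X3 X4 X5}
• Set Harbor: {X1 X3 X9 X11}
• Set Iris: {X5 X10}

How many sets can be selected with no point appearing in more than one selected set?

3

Comet, Delta, Flint are pairwise disjoint (Comet={X4,X6,X11}; Delta={X2,X9,X10}; Flint={X5,X7}).
Every remaining set overlaps one of these, and no 4 of the listed sets are pairwise disjoint, so 3 is the maximum.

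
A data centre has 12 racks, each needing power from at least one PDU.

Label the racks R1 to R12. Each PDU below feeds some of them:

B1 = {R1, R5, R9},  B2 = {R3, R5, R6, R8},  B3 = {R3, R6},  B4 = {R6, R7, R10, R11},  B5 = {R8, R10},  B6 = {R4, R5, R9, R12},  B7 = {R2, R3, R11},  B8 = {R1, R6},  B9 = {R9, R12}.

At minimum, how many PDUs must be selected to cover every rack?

5

B1 and B2 and B4 and B6 and B7 together: B1 ∪ B2 ∪ B4 ∪ B6 ∪ B7 = {R1, R2, R3, R4, R5, R6, R7, R8, R9, R10, R11, R12} — every rack is covered.
No 4 of the 9 PDUs cover everything (all 126 combinations miss at least one rack), so 5 is optimal.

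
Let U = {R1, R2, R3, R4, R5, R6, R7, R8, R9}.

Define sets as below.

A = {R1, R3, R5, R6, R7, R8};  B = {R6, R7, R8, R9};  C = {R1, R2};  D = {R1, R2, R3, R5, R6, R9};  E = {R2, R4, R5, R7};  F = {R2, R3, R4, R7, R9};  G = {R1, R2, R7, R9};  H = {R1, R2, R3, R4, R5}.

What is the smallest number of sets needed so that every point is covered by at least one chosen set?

A and F together: A ∪ F = {R1, R2, R3, R4, R5, R6, R7, R8, R9} — every point is covered.
No single set has all 9 points (the largest, A, has 6), so 2 is optimal.

2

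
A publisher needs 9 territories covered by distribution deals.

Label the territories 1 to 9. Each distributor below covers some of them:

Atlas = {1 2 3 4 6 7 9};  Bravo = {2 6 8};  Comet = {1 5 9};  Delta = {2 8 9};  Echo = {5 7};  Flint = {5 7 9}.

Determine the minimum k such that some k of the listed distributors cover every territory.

Atlas and Delta and Flint together: Atlas ∪ Delta ∪ Flint = {1, 2, 3, 4, 5, 6, 7, 8, 9} — every territory is covered.
Only Atlas contains 3, so Atlas is forced; the remaining 2 territories need at least 2 more distributors (each remaining distributor adds at most 1) — so at least 3 distributors are needed, and 3 is optimal.

3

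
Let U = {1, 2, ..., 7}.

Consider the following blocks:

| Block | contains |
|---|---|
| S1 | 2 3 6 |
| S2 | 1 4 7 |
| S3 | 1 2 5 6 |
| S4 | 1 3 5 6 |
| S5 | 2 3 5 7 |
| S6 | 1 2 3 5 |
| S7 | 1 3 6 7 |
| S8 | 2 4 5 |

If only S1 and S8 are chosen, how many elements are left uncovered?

Union of S1, S8 = {2, 3, 4, 5, 6}.
Not covered: 1, 7 — 2 elements.

2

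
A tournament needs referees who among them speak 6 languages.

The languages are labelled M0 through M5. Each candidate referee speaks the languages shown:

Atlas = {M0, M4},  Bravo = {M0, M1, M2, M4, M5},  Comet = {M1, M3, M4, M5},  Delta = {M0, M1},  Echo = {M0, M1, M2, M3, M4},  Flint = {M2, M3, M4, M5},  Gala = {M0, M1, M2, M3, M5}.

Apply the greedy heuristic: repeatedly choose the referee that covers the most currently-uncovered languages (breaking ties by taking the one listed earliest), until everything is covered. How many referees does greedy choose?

Greedy: pick Bravo (covers 5 new) → pick Comet (covers 1 new). Total picks: 2.

2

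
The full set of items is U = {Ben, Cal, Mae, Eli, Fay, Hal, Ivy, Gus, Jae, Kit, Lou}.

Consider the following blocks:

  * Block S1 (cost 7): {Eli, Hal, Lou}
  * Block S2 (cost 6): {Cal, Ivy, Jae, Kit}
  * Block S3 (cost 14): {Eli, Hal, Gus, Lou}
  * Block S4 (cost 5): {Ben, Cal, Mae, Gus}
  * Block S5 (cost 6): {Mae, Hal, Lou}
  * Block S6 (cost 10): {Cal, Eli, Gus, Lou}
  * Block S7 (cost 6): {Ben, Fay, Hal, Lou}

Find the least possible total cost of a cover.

S1, S2, S4, S7 together cover every item (S1 ∪ S2 ∪ S4 ∪ S7 = {Ben, Cal, Mae, Eli, Fay, Hal, Ivy, Gus, Jae, Kit, Lou}); total cost 7 + 6 + 5 + 6 = 24.
No covering selection has total cost below 24.

24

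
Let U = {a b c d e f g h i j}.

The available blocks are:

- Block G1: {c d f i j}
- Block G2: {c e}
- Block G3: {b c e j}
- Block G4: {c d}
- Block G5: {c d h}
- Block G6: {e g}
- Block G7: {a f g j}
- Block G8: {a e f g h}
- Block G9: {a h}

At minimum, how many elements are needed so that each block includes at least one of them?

T = {a, c, g} meets every block (each contains at least one member of T), and |T| = 3.
The blocks G1, G6, G9 are pairwise disjoint, so any hitting set needs a separate element for each — at least 3. Hence 3 is optimal.

3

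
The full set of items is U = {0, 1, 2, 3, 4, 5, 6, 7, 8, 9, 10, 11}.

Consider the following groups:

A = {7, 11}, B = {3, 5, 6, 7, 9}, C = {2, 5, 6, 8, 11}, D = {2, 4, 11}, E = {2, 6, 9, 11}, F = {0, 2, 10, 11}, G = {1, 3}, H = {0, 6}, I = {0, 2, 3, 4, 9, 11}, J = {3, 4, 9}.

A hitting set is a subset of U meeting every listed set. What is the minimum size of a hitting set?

3

The 3 items {3, 6, 11} hit every group.
The groups A, H, J are pairwise disjoint, so any hitting set needs a separate item for each — at least 3. Hence 3 is optimal.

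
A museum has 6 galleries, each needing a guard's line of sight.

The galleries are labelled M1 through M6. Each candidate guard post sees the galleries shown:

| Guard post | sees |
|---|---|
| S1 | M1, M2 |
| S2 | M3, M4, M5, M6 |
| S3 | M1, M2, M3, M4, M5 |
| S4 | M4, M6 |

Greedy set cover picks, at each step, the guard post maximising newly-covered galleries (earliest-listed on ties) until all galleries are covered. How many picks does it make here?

Greedy: pick S3 (covers 5 new) → pick S2 (covers 1 new). Total picks: 2.

2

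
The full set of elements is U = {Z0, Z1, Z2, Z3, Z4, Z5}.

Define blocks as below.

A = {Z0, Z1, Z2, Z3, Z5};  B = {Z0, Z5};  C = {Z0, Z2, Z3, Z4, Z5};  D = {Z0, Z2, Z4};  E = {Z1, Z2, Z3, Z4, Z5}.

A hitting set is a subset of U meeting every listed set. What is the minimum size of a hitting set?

The 2 elements {Z0, Z3} hit every block.
No single element lies in every block, so at least 2 are needed and 2 is optimal.

2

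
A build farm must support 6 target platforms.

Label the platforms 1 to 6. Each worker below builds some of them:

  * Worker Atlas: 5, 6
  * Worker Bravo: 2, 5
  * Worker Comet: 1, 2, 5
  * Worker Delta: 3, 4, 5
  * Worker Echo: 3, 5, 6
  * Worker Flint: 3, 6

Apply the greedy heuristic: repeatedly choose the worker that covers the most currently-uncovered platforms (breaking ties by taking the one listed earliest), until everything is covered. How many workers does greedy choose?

Greedy: pick Comet (covers 3 new) → pick Delta (covers 2 new) → pick Atlas (covers 1 new). Total picks: 3.

3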